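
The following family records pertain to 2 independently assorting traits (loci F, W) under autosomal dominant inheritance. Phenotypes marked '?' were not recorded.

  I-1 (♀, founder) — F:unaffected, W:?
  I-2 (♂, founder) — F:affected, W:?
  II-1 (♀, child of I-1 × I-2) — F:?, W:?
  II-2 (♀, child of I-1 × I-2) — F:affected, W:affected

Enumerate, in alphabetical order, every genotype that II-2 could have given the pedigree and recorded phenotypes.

F/I-1 un ·: ff
F/I-2 aff ·: Ff|FF
F/II-1 ? I-1×I-2: ff|Ff
F/II-2 aff I-1×I-2: Ff
⇒ F over [I-1,I-2,II-1,II-2]: 3 consistent
W/I-1 ? ·: ww|Ww|WW
W/I-2 ? ·: ww|Ww|WW
W/II-1 ? I-1×I-2: ww|Ww|WW
W/II-2 aff I-1×I-2: Ww|WW
⇒ W over [I-1,I-2,II-1,II-2]: 21 consistent

II-2 ∈ {Ff WW, Ff Ww}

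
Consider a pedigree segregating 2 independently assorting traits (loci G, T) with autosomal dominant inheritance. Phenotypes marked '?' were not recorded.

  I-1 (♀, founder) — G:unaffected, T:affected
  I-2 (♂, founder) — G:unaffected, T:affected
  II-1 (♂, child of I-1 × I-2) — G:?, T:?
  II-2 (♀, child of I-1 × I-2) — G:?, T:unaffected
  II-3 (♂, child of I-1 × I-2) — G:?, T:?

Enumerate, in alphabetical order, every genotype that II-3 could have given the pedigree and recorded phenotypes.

G/I-1 un ·: gg
G/I-2 un ·: gg
G/II-1 ? I-1×I-2: gg
G/II-2 ? I-1×I-2: gg
G/II-3 ? I-1×I-2: gg
⇒ G over [I-1,I-2,II-1,II-2,II-3]: 1 consistent
T/I-1 aff ·: Tt
T/I-2 aff ·: Tt
T/II-1 ? I-1×I-2: tt|Tt|TT
T/II-2 un I-1×I-2: tt
T/II-3 ? I-1×I-2: tt|Tt|TT
⇒ T over [I-1,I-2,II-1,II-2,II-3]: 9 consistent

II-3 ∈ {gg TT, gg Tt, gg tt}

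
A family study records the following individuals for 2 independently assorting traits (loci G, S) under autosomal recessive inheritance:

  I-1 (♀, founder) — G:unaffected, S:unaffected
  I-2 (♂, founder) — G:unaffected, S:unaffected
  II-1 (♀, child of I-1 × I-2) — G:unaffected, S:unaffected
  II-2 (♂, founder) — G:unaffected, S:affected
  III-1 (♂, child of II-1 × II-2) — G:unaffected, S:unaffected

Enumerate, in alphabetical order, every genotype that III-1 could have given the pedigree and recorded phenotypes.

III-1 ∈ {GG Ss, Gg Ss}

G/I-1 un ·: GG|Gg
G/I-2 un ·: GG|Gg
G/II-1 un I-1×I-2: GG|Gg
G/II-2 un ·: GG|Gg
G/III-1 un II-1×II-2: GG|Gg
⇒ G over [I-1,I-2,II-1,II-2,III-1]: 24 consistent
S/I-1 un ·: SS|Ss
S/I-2 un ·: SS|Ss
S/II-1 un I-1×I-2: SS|Ss
S/II-2 aff ·: ss
S/III-1 un II-1×II-2: Ss
⇒ S over [I-1,I-2,II-1,II-2,III-1]: 7 consistent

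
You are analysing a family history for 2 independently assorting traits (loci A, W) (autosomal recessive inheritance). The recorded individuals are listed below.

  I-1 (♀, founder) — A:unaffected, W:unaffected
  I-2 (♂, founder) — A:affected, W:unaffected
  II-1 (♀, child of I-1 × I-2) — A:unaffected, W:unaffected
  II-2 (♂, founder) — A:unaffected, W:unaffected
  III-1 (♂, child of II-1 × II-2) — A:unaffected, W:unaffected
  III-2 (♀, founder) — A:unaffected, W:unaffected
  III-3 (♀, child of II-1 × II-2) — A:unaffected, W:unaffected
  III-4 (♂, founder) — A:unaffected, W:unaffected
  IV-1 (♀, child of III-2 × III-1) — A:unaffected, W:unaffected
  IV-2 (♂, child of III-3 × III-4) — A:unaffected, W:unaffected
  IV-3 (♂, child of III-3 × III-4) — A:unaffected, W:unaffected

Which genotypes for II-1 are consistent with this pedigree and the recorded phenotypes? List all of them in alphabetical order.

A/I-1 un ·: AA|Aa
A/I-2 aff ·: aa
A/II-1 un I-1×I-2: Aa
A/II-2 un ·: AA|Aa
A/III-1 un II-1×II-2: AA|Aa
A/III-2 un ·: AA|Aa
A/III-3 un II-1×II-2: AA|Aa
A/III-4 un ·: AA|Aa
A/IV-1 un III-2×III-1: AA|Aa
A/IV-2 un III-3×III-4: AA|Aa
A/IV-3 un III-3×III-4: AA|Aa
⇒ A over [I-1,I-2,II-1,II-2,III-1,III-2,III-3,III-4,IV-1,IV-2,IV-3]: 364 consistent
W/I-1 un ·: WW|Ww
W/I-2 un ·: WW|Ww
W/II-1 un I-1×I-2: WW|Ww
W/II-2 un ·: WW|Ww
W/III-1 un II-1×II-2: WW|Ww
W/III-2 un ·: WW|Ww
W/III-3 un II-1×II-2: WW|Ww
W/III-4 un ·: WW|Ww
W/IV-1 un III-2×III-1: WW|Ww
W/IV-2 un III-3×III-4: WW|Ww
W/IV-3 un III-3×III-4: WW|Ww
⇒ W over [I-1,I-2,II-1,II-2,III-1,III-2,III-3,III-4,IV-1,IV-2,IV-3]: 970 consistent

II-1 ∈ {Aa WW, Aa Ww}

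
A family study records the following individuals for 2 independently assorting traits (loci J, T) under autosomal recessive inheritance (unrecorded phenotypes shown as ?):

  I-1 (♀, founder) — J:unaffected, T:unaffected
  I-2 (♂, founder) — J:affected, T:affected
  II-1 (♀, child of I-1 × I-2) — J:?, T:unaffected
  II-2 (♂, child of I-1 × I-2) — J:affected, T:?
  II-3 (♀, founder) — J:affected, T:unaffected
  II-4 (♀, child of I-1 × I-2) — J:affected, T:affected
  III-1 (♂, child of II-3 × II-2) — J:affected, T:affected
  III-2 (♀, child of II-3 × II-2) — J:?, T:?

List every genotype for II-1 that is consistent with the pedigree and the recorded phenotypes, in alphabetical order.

J/I-1 un ·: Jj
J/I-2 aff ·: jj
J/II-1 ? I-1×I-2: Jj|jj
J/II-2 aff I-1×I-2: jj
J/II-3 aff ·: jj
J/II-4 aff I-1×I-2: jj
J/III-1 aff II-3×II-2: jj
J/III-2 ? II-3×II-2: jj
⇒ J over [I-1,I-2,II-1,II-2,II-3,II-4,III-1,III-2]: 2 consistent
T/I-1 un ·: Tt
T/I-2 aff ·: tt
T/II-1 un I-1×I-2: Tt
T/II-2 ? I-1×I-2: Tt|tt
T/II-3 un ·: Tt
T/II-4 aff I-1×I-2: tt
T/III-1 aff II-3×II-2: tt
T/III-2 ? II-3×II-2: TT|Tt|tt
⇒ T over [I-1,I-2,II-1,II-2,II-3,II-4,III-1,III-2]: 5 consistent

II-1 ∈ {Jj Tt, jj Tt}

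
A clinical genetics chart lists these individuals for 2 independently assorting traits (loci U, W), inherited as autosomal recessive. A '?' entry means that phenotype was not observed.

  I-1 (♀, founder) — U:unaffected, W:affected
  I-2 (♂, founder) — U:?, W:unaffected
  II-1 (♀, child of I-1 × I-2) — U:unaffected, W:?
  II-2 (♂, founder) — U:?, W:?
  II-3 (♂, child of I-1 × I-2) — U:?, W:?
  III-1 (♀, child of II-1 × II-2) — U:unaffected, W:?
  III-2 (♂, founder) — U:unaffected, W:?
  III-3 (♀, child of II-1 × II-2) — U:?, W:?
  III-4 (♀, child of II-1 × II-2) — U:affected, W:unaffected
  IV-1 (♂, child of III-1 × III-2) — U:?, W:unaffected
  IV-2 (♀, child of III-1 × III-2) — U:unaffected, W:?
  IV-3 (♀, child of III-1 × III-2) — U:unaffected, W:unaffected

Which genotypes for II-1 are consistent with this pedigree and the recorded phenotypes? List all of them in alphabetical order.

U/I-1 un ·: UU|Uu
U/I-2 ? ·: UU|Uu|uu
U/II-1 un I-1×I-2: Uu
U/II-2 ? ·: Uu|uu
U/II-3 ? I-1×I-2: UU|Uu|uu
U/III-1 un II-1×II-2: UU|Uu
U/III-2 un ·: UU|Uu
U/III-3 ? II-1×II-2: UU|Uu|uu
U/III-4 aff II-1×II-2: uu
U/IV-1 ? III-1×III-2: UU|Uu|uu
U/IV-2 un III-1×III-2: UU|Uu
U/IV-3 un III-1×III-2: UU|Uu
⇒ U over [I-1,I-2,II-1,II-2,II-3,III-1,III-2,III-3,III-4,IV-1,IV-2,IV-3]: 1270 consistent
W/I-1 aff ·: ww
W/I-2 un ·: WW|Ww
W/II-1 ? I-1×I-2: Ww|ww
W/II-2 ? ·: WW|Ww|ww
W/II-3 ? I-1×I-2: Ww|ww
W/III-1 ? II-1×II-2: WW|Ww|ww
W/III-2 ? ·: WW|Ww|ww
W/III-3 ? II-1×II-2: WW|Ww|ww
W/III-4 un II-1×II-2: WW|Ww
W/IV-1 un III-1×III-2: WW|Ww
W/IV-2 ? III-1×III-2: WW|Ww|ww
W/IV-3 un III-1×III-2: WW|Ww
⇒ W over [I-1,I-2,II-1,II-2,II-3,III-1,III-2,III-3,III-4,IV-1,IV-2,IV-3]: 1308 consistent

II-1 ∈ {Uu Ww, Uu ww}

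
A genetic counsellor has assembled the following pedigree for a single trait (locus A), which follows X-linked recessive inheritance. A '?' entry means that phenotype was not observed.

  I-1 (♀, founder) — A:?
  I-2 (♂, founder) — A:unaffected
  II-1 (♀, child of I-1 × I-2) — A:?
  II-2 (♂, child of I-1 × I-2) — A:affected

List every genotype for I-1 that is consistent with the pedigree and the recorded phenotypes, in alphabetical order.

I-1 ∈ {X^AX^a, X^aX^a}

A/I-1 ? ·: X^AX^a|X^aX^a
A/I-2 un ·: X^AY
A/II-1 ? I-1×I-2: X^AX^A|X^AX^a
A/II-2 aff I-1×I-2: X^aY
⇒ A over [I-1,I-2,II-1,II-2]: 3 consistent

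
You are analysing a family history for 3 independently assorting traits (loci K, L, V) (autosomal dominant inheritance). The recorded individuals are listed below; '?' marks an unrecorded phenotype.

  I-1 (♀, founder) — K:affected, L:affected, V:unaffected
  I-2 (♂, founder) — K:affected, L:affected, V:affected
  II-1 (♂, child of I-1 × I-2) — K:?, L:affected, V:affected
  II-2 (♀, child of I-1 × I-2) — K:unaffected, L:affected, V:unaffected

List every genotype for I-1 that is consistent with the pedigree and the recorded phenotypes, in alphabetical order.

I-1 ∈ {Kk LL vv, Kk Ll vv}

K/I-1 aff ·: Kk
K/I-2 aff ·: Kk
K/II-1 ? I-1×I-2: kk|Kk|KK
K/II-2 un I-1×I-2: kk
⇒ K over [I-1,I-2,II-1,II-2]: 3 consistent
L/I-1 aff ·: Ll|LL
L/I-2 aff ·: Ll|LL
L/II-1 aff I-1×I-2: Ll|LL
L/II-2 aff I-1×I-2: Ll|LL
⇒ L over [I-1,I-2,II-1,II-2]: 13 consistent
V/I-1 un ·: vv
V/I-2 aff ·: Vv
V/II-1 aff I-1×I-2: Vv
V/II-2 un I-1×I-2: vv
⇒ V over [I-1,I-2,II-1,II-2]: 1 consistent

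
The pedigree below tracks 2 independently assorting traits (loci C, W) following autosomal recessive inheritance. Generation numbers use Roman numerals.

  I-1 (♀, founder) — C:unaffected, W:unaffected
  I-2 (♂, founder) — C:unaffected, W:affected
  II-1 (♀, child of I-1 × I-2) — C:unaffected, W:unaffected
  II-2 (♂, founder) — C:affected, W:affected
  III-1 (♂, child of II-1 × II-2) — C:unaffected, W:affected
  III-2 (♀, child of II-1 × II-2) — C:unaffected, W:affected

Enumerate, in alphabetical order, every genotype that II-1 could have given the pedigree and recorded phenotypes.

II-1 ∈ {CC Ww, Cc Ww}

C/I-1 un ·: CC|Cc
C/I-2 un ·: CC|Cc
C/II-1 un I-1×I-2: CC|Cc
C/II-2 aff ·: cc
C/III-1 un II-1×II-2: Cc
C/III-2 un II-1×II-2: Cc
⇒ C over [I-1,I-2,II-1,II-2,III-1,III-2]: 7 consistent
W/I-1 un ·: WW|Ww
W/I-2 aff ·: ww
W/II-1 un I-1×I-2: Ww
W/II-2 aff ·: ww
W/III-1 aff II-1×II-2: ww
W/III-2 aff II-1×II-2: ww
⇒ W over [I-1,I-2,II-1,II-2,III-1,III-2]: 2 consistent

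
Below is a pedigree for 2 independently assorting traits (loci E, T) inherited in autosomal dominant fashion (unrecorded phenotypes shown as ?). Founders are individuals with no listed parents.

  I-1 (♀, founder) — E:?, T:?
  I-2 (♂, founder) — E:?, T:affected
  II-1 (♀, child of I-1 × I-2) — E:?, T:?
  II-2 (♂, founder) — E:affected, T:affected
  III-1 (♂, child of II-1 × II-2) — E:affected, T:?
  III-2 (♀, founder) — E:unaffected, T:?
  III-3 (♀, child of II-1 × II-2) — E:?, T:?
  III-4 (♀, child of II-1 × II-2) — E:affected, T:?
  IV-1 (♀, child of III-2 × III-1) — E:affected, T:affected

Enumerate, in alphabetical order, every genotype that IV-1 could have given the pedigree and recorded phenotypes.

E/I-1 ? ·: ee|Ee|EE
E/I-2 ? ·: ee|Ee|EE
E/II-1 ? I-1×I-2: ee|Ee|EE
E/II-2 aff ·: Ee|EE
E/III-1 aff II-1×II-2: Ee|EE
E/III-2 un ·: ee
E/III-3 ? II-1×II-2: ee|Ee|EE
E/III-4 aff II-1×II-2: Ee|EE
E/IV-1 aff III-2×III-1: Ee
⇒ E over [I-1,I-2,II-1,II-2,III-1,III-2,III-3,III-4,IV-1]: 188 consistent
T/I-1 ? ·: tt|Tt|TT
T/I-2 aff ·: Tt|TT
T/II-1 ? I-1×I-2: tt|Tt|TT
T/II-2 aff ·: Tt|TT
T/III-1 ? II-1×II-2: tt|Tt|TT
T/III-2 ? ·: tt|Tt|TT
T/III-3 ? II-1×II-2: tt|Tt|TT
T/III-4 ? II-1×II-2: tt|Tt|TT
T/IV-1 aff III-2×III-1: Tt|TT
⇒ T over [I-1,I-2,II-1,II-2,III-1,III-2,III-3,III-4,IV-1]: 901 consistent

IV-1 ∈ {Ee TT, Ee Tt}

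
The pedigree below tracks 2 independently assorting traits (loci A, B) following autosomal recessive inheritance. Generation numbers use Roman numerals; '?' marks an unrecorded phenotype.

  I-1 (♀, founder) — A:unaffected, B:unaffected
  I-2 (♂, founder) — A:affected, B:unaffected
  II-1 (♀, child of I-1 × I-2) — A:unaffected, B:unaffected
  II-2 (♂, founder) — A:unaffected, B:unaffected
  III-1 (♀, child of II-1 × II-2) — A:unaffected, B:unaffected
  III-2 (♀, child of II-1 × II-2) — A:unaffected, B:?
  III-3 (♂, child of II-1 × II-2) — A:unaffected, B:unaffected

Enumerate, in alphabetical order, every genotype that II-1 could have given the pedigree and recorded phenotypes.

II-1 ∈ {Aa BB, Aa Bb}

A/I-1 un ·: AA|Aa
A/I-2 aff ·: aa
A/II-1 un I-1×I-2: Aa
A/II-2 un ·: AA|Aa
A/III-1 un II-1×II-2: AA|Aa
A/III-2 un II-1×II-2: AA|Aa
A/III-3 un II-1×II-2: AA|Aa
⇒ A over [I-1,I-2,II-1,II-2,III-1,III-2,III-3]: 32 consistent
B/I-1 un ·: BB|Bb
B/I-2 un ·: BB|Bb
B/II-1 un I-1×I-2: BB|Bb
B/II-2 un ·: BB|Bb
B/III-1 un II-1×II-2: BB|Bb
B/III-2 ? II-1×II-2: BB|Bb|bb
B/III-3 un II-1×II-2: BB|Bb
⇒ B over [I-1,I-2,II-1,II-2,III-1,III-2,III-3]: 96 consistent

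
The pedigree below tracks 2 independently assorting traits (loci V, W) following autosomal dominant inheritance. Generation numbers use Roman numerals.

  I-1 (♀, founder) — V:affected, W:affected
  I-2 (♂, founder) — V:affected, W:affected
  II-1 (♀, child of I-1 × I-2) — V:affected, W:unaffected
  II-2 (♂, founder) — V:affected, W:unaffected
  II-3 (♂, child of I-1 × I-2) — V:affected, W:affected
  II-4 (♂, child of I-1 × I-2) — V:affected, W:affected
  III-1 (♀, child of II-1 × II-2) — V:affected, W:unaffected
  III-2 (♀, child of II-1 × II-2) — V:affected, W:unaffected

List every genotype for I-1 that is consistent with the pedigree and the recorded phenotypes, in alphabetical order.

I-1 ∈ {VV Ww, Vv Ww}

V/I-1 aff ·: Vv|VV
V/I-2 aff ·: Vv|VV
V/II-1 aff I-1×I-2: Vv|VV
V/II-2 aff ·: Vv|VV
V/II-3 aff I-1×I-2: Vv|VV
V/II-4 aff I-1×I-2: Vv|VV
V/III-1 aff II-1×II-2: Vv|VV
V/III-2 aff II-1×II-2: Vv|VV
⇒ V over [I-1,I-2,II-1,II-2,II-3,II-4,III-1,III-2]: 161 consistent
W/I-1 aff ·: Ww
W/I-2 aff ·: Ww
W/II-1 un I-1×I-2: ww
W/II-2 un ·: ww
W/II-3 aff I-1×I-2: Ww|WW
W/II-4 aff I-1×I-2: Ww|WW
W/III-1 un II-1×II-2: ww
W/III-2 un II-1×II-2: ww
⇒ W over [I-1,I-2,II-1,II-2,II-3,II-4,III-1,III-2]: 4 consistent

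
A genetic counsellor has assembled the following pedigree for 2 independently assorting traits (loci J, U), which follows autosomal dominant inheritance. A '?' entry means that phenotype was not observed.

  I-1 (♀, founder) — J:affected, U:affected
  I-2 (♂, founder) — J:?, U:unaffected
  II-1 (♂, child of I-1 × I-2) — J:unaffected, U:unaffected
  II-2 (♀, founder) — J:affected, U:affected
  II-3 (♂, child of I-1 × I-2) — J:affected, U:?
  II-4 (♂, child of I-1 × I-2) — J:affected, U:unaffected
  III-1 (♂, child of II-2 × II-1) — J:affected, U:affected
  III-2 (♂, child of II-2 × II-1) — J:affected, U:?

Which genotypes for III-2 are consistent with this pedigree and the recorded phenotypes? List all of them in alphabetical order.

III-2 ∈ {Jj Uu, Jj uu}

J/I-1 aff ·: Jj
J/I-2 ? ·: jj|Jj
J/II-1 un I-1×I-2: jj
J/II-2 aff ·: Jj|JJ
J/II-3 aff I-1×I-2: Jj|JJ
J/II-4 aff I-1×I-2: Jj|JJ
J/III-1 aff II-2×II-1: Jj
J/III-2 aff II-2×II-1: Jj
⇒ J over [I-1,I-2,II-1,II-2,II-3,II-4,III-1,III-2]: 10 consistent
U/I-1 aff ·: Uu
U/I-2 un ·: uu
U/II-1 un I-1×I-2: uu
U/II-2 aff ·: Uu|UU
U/II-3 ? I-1×I-2: uu|Uu
U/II-4 un I-1×I-2: uu
U/III-1 aff II-2×II-1: Uu
U/III-2 ? II-2×II-1: uu|Uu
⇒ U over [I-1,I-2,II-1,II-2,II-3,II-4,III-1,III-2]: 6 consistent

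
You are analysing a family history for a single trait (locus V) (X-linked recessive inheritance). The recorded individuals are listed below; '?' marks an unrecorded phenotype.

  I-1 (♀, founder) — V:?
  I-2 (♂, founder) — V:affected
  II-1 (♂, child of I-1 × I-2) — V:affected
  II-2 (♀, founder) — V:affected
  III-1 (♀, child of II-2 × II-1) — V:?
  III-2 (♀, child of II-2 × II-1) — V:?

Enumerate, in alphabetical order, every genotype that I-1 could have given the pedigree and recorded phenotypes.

I-1 ∈ {X^VX^v, X^vX^v}

V/I-1 ? ·: X^VX^v|X^vX^v
V/I-2 aff ·: X^vY
V/II-1 aff I-1×I-2: X^vY
V/II-2 aff ·: X^vX^v
V/III-1 ? II-2×II-1: X^vX^v
V/III-2 ? II-2×II-1: X^vX^v
⇒ V over [I-1,I-2,II-1,II-2,III-1,III-2]: 2 consistent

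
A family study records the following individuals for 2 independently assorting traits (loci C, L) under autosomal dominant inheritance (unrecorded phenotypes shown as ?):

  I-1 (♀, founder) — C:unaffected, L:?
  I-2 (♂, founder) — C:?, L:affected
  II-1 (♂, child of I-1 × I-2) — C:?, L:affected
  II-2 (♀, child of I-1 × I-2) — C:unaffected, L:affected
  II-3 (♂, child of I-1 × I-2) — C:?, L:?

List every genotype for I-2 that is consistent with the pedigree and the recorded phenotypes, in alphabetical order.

C/I-1 un ·: cc
C/I-2 ? ·: cc|Cc
C/II-1 ? I-1×I-2: cc|Cc
C/II-2 un I-1×I-2: cc
C/II-3 ? I-1×I-2: cc|Cc
⇒ C over [I-1,I-2,II-1,II-2,II-3]: 5 consistent
L/I-1 ? ·: ll|Ll|LL
L/I-2 aff ·: Ll|LL
L/II-1 aff I-1×I-2: Ll|LL
L/II-2 aff I-1×I-2: Ll|LL
L/II-3 ? I-1×I-2: ll|Ll|LL
⇒ L over [I-1,I-2,II-1,II-2,II-3]: 32 consistent

I-2 ∈ {Cc LL, Cc Ll, cc LL, cc Ll}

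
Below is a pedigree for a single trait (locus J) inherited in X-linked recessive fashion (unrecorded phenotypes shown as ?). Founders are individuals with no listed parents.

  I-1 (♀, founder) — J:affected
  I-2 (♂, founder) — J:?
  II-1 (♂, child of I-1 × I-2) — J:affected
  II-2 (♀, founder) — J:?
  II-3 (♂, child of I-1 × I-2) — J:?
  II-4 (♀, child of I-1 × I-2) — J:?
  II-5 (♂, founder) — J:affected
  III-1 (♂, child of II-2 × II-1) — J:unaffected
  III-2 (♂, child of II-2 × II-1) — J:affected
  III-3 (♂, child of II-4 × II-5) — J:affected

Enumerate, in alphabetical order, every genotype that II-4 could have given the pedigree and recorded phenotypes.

II-4 ∈ {X^JX^j, X^jX^j}

J/I-1 aff ·: X^jX^j
J/I-2 ? ·: X^JY|X^jY
J/II-1 aff I-1×I-2: X^jY
J/II-2 ? ·: X^JX^j
J/II-3 ? I-1×I-2: X^jY
J/II-4 ? I-1×I-2: X^JX^j|X^jX^j
J/II-5 aff ·: X^jY
J/III-1 un II-2×II-1: X^JY
J/III-2 aff II-2×II-1: X^jY
J/III-3 aff II-4×II-5: X^jY
⇒ J over [I-1,I-2,II-1,II-2,II-3,II-4,II-5,III-1,III-2,III-3]: 2 consistent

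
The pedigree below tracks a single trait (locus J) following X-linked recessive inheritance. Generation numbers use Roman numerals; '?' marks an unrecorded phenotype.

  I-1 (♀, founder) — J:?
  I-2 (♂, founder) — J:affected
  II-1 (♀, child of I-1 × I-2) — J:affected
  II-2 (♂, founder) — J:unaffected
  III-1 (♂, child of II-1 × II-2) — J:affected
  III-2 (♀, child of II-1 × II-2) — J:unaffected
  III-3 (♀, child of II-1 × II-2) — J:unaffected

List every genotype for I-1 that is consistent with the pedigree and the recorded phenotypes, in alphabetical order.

I-1 ∈ {X^JX^j, X^jX^j}

J/I-1 ? ·: X^JX^j|X^jX^j
J/I-2 aff ·: X^jY
J/II-1 aff I-1×I-2: X^jX^j
J/II-2 un ·: X^JY
J/III-1 aff II-1×II-2: X^jY
J/III-2 un II-1×II-2: X^JX^j
J/III-3 un II-1×II-2: X^JX^j
⇒ J over [I-1,I-2,II-1,II-2,III-1,III-2,III-3]: 2 consistent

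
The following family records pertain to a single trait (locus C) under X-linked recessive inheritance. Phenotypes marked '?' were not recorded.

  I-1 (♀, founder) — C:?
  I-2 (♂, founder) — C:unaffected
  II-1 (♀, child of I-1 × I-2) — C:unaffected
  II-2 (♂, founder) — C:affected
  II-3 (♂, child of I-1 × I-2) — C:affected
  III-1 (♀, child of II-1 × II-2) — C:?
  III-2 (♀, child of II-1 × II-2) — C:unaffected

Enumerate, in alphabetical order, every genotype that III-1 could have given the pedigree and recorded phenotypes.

III-1 ∈ {X^CX^c, X^cX^c}

C/I-1 ? ·: X^CX^c|X^cX^c
C/I-2 un ·: X^CY
C/II-1 un I-1×I-2: X^CX^C|X^CX^c
C/II-2 aff ·: X^cY
C/II-3 aff I-1×I-2: X^cY
C/III-1 ? II-1×II-2: X^CX^c|X^cX^c
C/III-2 un II-1×II-2: X^CX^c
⇒ C over [I-1,I-2,II-1,II-2,II-3,III-1,III-2]: 5 consistent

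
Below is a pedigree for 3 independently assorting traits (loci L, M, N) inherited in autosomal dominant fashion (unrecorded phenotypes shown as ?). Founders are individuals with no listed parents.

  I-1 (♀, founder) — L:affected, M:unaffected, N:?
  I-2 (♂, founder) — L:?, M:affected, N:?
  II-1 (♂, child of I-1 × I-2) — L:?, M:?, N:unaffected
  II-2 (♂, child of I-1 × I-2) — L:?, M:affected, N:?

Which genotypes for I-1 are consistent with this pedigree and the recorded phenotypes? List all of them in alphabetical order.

I-1 ∈ {LL mm Nn, LL mm nn, Ll mm Nn, Ll mm nn}

L/I-1 aff ·: Ll|LL
L/I-2 ? ·: ll|Ll|LL
L/II-1 ? I-1×I-2: ll|Ll|LL
L/II-2 ? I-1×I-2: ll|Ll|LL
⇒ L over [I-1,I-2,II-1,II-2]: 23 consistent
M/I-1 un ·: mm
M/I-2 aff ·: Mm|MM
M/II-1 ? I-1×I-2: mm|Mm
M/II-2 aff I-1×I-2: Mm
⇒ M over [I-1,I-2,II-1,II-2]: 3 consistent
N/I-1 ? ·: nn|Nn
N/I-2 ? ·: nn|Nn
N/II-1 un I-1×I-2: nn
N/II-2 ? I-1×I-2: nn|Nn|NN
⇒ N over [I-1,I-2,II-1,II-2]: 8 consistent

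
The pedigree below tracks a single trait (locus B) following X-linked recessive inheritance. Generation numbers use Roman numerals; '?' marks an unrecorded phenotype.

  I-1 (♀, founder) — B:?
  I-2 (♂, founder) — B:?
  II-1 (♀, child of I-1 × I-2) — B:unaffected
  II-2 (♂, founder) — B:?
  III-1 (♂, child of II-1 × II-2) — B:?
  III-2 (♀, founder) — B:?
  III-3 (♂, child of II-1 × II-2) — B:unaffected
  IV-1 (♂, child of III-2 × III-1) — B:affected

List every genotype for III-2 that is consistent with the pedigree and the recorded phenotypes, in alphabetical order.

III-2 ∈ {X^BX^b, X^bX^b}

B/I-1 ? ·: X^BX^B|X^BX^b|X^bX^b
B/I-2 ? ·: X^BY|X^bY
B/II-1 un I-1×I-2: X^BX^B|X^BX^b
B/II-2 ? ·: X^BY|X^bY
B/III-1 ? II-1×II-2: X^BY|X^bY
B/III-2 ? ·: X^BX^b|X^bX^b
B/III-3 un II-1×II-2: X^BY
B/IV-1 aff III-2×III-1: X^bY
⇒ B over [I-1,I-2,II-1,II-2,III-1,III-2,III-3,IV-1]: 40 consistent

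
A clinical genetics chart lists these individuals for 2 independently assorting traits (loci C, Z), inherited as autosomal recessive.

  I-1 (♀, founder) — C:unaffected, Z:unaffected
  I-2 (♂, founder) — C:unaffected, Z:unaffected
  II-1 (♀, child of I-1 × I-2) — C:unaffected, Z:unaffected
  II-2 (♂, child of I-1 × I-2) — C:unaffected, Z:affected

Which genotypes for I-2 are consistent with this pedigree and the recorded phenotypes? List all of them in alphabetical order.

C/I-1 un ·: CC|Cc
C/I-2 un ·: CC|Cc
C/II-1 un I-1×I-2: CC|Cc
C/II-2 un I-1×I-2: CC|Cc
⇒ C over [I-1,I-2,II-1,II-2]: 13 consistent
Z/I-1 un ·: Zz
Z/I-2 un ·: Zz
Z/II-1 un I-1×I-2: ZZ|Zz
Z/II-2 aff I-1×I-2: zz
⇒ Z over [I-1,I-2,II-1,II-2]: 2 consistent

I-2 ∈ {CC Zz, Cc Zz}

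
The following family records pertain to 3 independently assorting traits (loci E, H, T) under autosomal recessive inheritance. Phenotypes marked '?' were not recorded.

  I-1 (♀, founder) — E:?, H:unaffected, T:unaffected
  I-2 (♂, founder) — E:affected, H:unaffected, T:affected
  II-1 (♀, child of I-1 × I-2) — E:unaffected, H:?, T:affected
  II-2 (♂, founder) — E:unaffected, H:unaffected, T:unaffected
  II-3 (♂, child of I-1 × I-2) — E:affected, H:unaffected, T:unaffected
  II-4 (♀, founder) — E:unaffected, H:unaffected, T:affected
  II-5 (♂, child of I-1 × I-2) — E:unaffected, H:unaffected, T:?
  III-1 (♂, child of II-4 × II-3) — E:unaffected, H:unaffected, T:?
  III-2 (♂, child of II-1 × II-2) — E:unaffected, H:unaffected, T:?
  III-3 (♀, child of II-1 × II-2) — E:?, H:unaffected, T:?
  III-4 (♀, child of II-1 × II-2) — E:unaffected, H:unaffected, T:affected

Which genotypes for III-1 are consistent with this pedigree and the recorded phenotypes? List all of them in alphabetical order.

III-1 ∈ {Ee HH Tt, Ee HH tt, Ee Hh Tt, Ee Hh tt}

E/I-1 ? ·: Ee
E/I-2 aff ·: ee
E/II-1 un I-1×I-2: Ee
E/II-2 un ·: EE|Ee
E/II-3 aff I-1×I-2: ee
E/II-4 un ·: EE|Ee
E/II-5 un I-1×I-2: Ee
E/III-1 un II-4×II-3: Ee
E/III-2 un II-1×II-2: EE|Ee
E/III-3 ? II-1×II-2: EE|Ee|ee
E/III-4 un II-1×II-2: EE|Ee
⇒ E over [I-1,I-2,II-1,II-2,II-3,II-4,II-5,III-1,III-2,III-3,III-4]: 40 consistent
H/I-1 un ·: HH|Hh
H/I-2 un ·: HH|Hh
H/II-1 ? I-1×I-2: HH|Hh|hh
H/II-2 un ·: HH|Hh
H/II-3 un I-1×I-2: HH|Hh
H/II-4 un ·: HH|Hh
H/II-5 un I-1×I-2: HH|Hh
H/III-1 un II-4×II-3: HH|Hh
H/III-2 un II-1×II-2: HH|Hh
H/III-3 un II-1×II-2: HH|Hh
H/III-4 un II-1×II-2: HH|Hh
⇒ H over [I-1,I-2,II-1,II-2,II-3,II-4,II-5,III-1,III-2,III-3,III-4]: 1105 consistent
T/I-1 un ·: Tt
T/I-2 aff ·: tt
T/II-1 aff I-1×I-2: tt
T/II-2 un ·: Tt
T/II-3 un I-1×I-2: Tt
T/II-4 aff ·: tt
T/II-5 ? I-1×I-2: Tt|tt
T/III-1 ? II-4×II-3: Tt|tt
T/III-2 ? II-1×II-2: Tt|tt
T/III-3 ? II-1×II-2: Tt|tt
T/III-4 aff II-1×II-2: tt
⇒ T over [I-1,I-2,II-1,II-2,II-3,II-4,II-5,III-1,III-2,III-3,III-4]: 16 consistent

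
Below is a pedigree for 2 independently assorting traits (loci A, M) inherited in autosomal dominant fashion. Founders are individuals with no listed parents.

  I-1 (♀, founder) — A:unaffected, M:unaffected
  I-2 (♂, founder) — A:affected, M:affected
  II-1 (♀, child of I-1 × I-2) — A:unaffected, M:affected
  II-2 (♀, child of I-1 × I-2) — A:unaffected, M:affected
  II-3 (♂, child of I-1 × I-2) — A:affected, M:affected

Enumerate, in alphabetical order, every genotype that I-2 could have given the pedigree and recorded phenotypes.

I-2 ∈ {Aa MM, Aa Mm}

A/I-1 un ·: aa
A/I-2 aff ·: Aa
A/II-1 un I-1×I-2: aa
A/II-2 un I-1×I-2: aa
A/II-3 aff I-1×I-2: Aa
⇒ A over [I-1,I-2,II-1,II-2,II-3]: 1 consistent
M/I-1 un ·: mm
M/I-2 aff ·: Mm|MM
M/II-1 aff I-1×I-2: Mm
M/II-2 aff I-1×I-2: Mm
M/II-3 aff I-1×I-2: Mm
⇒ M over [I-1,I-2,II-1,II-2,II-3]: 2 consistent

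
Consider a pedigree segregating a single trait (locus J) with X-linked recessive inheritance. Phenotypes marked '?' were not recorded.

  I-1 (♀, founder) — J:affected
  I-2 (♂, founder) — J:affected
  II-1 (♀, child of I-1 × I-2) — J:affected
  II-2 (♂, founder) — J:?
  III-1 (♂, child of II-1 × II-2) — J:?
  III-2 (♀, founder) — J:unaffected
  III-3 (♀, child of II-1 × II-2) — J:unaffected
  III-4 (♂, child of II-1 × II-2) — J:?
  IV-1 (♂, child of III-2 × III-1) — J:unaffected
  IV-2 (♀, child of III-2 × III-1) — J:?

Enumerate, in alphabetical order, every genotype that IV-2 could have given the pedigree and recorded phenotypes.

J/I-1 aff ·: X^jX^j
J/I-2 aff ·: X^jY
J/II-1 aff I-1×I-2: X^jX^j
J/II-2 ? ·: X^JY
J/III-1 ? II-1×II-2: X^jY
J/III-2 un ·: X^JX^J|X^JX^j
J/III-3 un II-1×II-2: X^JX^j
J/III-4 ? II-1×II-2: X^jY
J/IV-1 un III-2×III-1: X^JY
J/IV-2 ? III-2×III-1: X^JX^j|X^jX^j
⇒ J over [I-1,I-2,II-1,II-2,III-1,III-2,III-3,III-4,IV-1,IV-2]: 3 consistent

IV-2 ∈ {X^JX^j, X^jX^j}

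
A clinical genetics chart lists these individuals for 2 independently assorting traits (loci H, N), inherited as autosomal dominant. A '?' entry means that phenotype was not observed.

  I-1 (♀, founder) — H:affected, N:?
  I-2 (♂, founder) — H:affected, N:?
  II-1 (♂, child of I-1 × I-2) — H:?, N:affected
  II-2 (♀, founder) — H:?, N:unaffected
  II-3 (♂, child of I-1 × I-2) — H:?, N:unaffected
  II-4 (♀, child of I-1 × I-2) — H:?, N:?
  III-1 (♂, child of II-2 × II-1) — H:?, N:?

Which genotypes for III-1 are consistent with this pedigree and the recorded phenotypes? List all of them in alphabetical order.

H/I-1 aff ·: Hh|HH
H/I-2 aff ·: Hh|HH
H/II-1 ? I-1×I-2: hh|Hh|HH
H/II-2 ? ·: hh|Hh|HH
H/II-3 ? I-1×I-2: hh|Hh|HH
H/II-4 ? I-1×I-2: hh|Hh|HH
H/III-1 ? II-2×II-1: hh|Hh|HH
⇒ H over [I-1,I-2,II-1,II-2,II-3,II-4,III-1]: 227 consistent
N/I-1 ? ·: nn|Nn
N/I-2 ? ·: nn|Nn
N/II-1 aff I-1×I-2: Nn|NN
N/II-2 un ·: nn
N/II-3 un I-1×I-2: nn
N/II-4 ? I-1×I-2: nn|Nn|NN
N/III-1 ? II-2×II-1: nn|Nn
⇒ N over [I-1,I-2,II-1,II-2,II-3,II-4,III-1]: 17 consistent

III-1 ∈ {HH Nn, HH nn, Hh Nn, Hh nn, hh Nn, hh nn}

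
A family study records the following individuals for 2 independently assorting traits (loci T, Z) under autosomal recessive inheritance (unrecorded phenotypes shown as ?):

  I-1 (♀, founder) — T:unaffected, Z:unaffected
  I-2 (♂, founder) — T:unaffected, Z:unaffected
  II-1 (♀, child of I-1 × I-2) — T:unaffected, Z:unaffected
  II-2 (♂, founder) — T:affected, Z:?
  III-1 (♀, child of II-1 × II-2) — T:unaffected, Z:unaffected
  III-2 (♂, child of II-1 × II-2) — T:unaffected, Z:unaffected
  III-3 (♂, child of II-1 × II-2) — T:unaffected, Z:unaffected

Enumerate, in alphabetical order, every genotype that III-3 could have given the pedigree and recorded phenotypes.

III-3 ∈ {Tt ZZ, Tt Zz}

T/I-1 un ·: TT|Tt
T/I-2 un ·: TT|Tt
T/II-1 un I-1×I-2: TT|Tt
T/II-2 aff ·: tt
T/III-1 un II-1×II-2: Tt
T/III-2 un II-1×II-2: Tt
T/III-3 un II-1×II-2: Tt
⇒ T over [I-1,I-2,II-1,II-2,III-1,III-2,III-3]: 7 consistent
Z/I-1 un ·: ZZ|Zz
Z/I-2 un ·: ZZ|Zz
Z/II-1 un I-1×I-2: ZZ|Zz
Z/II-2 ? ·: ZZ|Zz|zz
Z/III-1 un II-1×II-2: ZZ|Zz
Z/III-2 un II-1×II-2: ZZ|Zz
Z/III-3 un II-1×II-2: ZZ|Zz
⇒ Z over [I-1,I-2,II-1,II-2,III-1,III-2,III-3]: 91 consistent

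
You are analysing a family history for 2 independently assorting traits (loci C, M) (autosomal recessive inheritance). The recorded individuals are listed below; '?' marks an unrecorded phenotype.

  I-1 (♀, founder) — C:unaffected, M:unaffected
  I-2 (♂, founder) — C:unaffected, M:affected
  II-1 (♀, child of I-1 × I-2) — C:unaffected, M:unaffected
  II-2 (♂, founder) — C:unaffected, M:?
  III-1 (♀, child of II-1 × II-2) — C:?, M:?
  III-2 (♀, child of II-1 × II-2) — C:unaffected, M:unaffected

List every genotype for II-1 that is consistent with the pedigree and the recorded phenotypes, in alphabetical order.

C/I-1 un ·: CC|Cc
C/I-2 un ·: CC|Cc
C/II-1 un I-1×I-2: CC|Cc
C/II-2 un ·: CC|Cc
C/III-1 ? II-1×II-2: CC|Cc|cc
C/III-2 un II-1×II-2: CC|Cc
⇒ C over [I-1,I-2,II-1,II-2,III-1,III-2]: 50 consistent
M/I-1 un ·: MM|Mm
M/I-2 aff ·: mm
M/II-1 un I-1×I-2: Mm
M/II-2 ? ·: MM|Mm|mm
M/III-1 ? II-1×II-2: MM|Mm|mm
M/III-2 un II-1×II-2: MM|Mm
⇒ M over [I-1,I-2,II-1,II-2,III-1,III-2]: 24 consistent

II-1 ∈ {CC Mm, Cc Mm}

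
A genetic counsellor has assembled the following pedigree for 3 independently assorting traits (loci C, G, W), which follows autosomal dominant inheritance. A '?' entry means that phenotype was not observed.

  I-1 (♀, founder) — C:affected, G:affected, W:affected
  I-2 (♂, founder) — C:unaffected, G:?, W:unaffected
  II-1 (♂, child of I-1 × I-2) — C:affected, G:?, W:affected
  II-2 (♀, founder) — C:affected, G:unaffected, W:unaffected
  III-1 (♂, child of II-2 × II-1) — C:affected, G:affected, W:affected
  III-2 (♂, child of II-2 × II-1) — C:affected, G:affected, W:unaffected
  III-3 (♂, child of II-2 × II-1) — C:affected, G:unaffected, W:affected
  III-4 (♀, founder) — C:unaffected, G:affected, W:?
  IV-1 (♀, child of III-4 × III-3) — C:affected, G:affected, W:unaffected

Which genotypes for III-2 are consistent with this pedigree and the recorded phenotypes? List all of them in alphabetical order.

III-2 ∈ {CC Gg ww, Cc Gg ww}

C/I-1 aff ·: Cc|CC
C/I-2 un ·: cc
C/II-1 aff I-1×I-2: Cc
C/II-2 aff ·: Cc|CC
C/III-1 aff II-2×II-1: Cc|CC
C/III-2 aff II-2×II-1: Cc|CC
C/III-3 aff II-2×II-1: Cc|CC
C/III-4 un ·: cc
C/IV-1 aff III-4×III-3: Cc
⇒ C over [I-1,I-2,II-1,II-2,III-1,III-2,III-3,III-4,IV-1]: 32 consistent
G/I-1 aff ·: Gg|GG
G/I-2 ? ·: gg|Gg|GG
G/II-1 ? I-1×I-2: Gg
G/II-2 un ·: gg
G/III-1 aff II-2×II-1: Gg
G/III-2 aff II-2×II-1: Gg
G/III-3 un II-2×II-1: gg
G/III-4 aff ·: Gg|GG
G/IV-1 aff III-4×III-3: Gg
⇒ G over [I-1,I-2,II-1,II-2,III-1,III-2,III-3,III-4,IV-1]: 10 consistent
W/I-1 aff ·: Ww|WW
W/I-2 un ·: ww
W/II-1 aff I-1×I-2: Ww
W/II-2 un ·: ww
W/III-1 aff II-2×II-1: Ww
W/III-2 un II-2×II-1: ww
W/III-3 aff II-2×II-1: Ww
W/III-4 ? ·: ww|Ww
W/IV-1 un III-4×III-3: ww
⇒ W over [I-1,I-2,II-1,II-2,III-1,III-2,III-3,III-4,IV-1]: 4 consistent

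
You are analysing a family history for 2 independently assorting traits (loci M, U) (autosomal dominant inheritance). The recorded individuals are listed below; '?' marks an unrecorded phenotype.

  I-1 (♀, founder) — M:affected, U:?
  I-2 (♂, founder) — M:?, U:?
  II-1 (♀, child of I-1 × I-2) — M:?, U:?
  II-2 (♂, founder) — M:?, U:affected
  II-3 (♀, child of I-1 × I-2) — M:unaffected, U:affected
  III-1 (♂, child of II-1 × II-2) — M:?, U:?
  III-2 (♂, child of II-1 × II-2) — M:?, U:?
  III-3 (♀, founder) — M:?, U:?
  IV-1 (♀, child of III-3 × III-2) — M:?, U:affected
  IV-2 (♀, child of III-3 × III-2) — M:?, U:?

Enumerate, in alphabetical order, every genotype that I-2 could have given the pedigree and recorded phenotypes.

M/I-1 aff ·: Mm
M/I-2 ? ·: mm|Mm
M/II-1 ? I-1×I-2: mm|Mm|MM
M/II-2 ? ·: mm|Mm|MM
M/II-3 un I-1×I-2: mm
M/III-1 ? II-1×II-2: mm|Mm|MM
M/III-2 ? II-1×II-2: mm|Mm|MM
M/III-3 ? ·: mm|Mm|MM
M/IV-1 ? III-3×III-2: mm|Mm|MM
M/IV-2 ? III-3×III-2: mm|Mm|MM
⇒ M over [I-1,I-2,II-1,II-2,II-3,III-1,III-2,III-3,IV-1,IV-2]: 565 consistent
U/I-1 ? ·: uu|Uu|UU
U/I-2 ? ·: uu|Uu|UU
U/II-1 ? I-1×I-2: uu|Uu|UU
U/II-2 aff ·: Uu|UU
U/II-3 aff I-1×I-2: Uu|UU
U/III-1 ? II-1×II-2: uu|Uu|UU
U/III-2 ? II-1×II-2: uu|Uu|UU
U/III-3 ? ·: uu|Uu|UU
U/IV-1 aff III-3×III-2: Uu|UU
U/IV-2 ? III-3×III-2: uu|Uu|UU
⇒ U over [I-1,I-2,II-1,II-2,II-3,III-1,III-2,III-3,IV-1,IV-2]: 1452 consistent

I-2 ∈ {Mm UU, Mm Uu, Mm uu, mm UU, mm Uu, mm uu}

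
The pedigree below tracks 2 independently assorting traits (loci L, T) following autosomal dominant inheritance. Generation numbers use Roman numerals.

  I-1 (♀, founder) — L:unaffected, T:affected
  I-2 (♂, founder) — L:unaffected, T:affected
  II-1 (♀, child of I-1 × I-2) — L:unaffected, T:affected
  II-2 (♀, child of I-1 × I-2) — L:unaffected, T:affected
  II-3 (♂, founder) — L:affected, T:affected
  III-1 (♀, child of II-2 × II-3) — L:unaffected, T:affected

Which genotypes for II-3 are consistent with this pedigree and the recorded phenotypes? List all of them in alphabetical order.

L/I-1 un ·: ll
L/I-2 un ·: ll
L/II-1 un I-1×I-2: ll
L/II-2 un I-1×I-2: ll
L/II-3 aff ·: Ll
L/III-1 un II-2×II-3: ll
⇒ L over [I-1,I-2,II-1,II-2,II-3,III-1]: 1 consistent
T/I-1 aff ·: Tt|TT
T/I-2 aff ·: Tt|TT
T/II-1 aff I-1×I-2: Tt|TT
T/II-2 aff I-1×I-2: Tt|TT
T/II-3 aff ·: Tt|TT
T/III-1 aff II-2×II-3: Tt|TT
⇒ T over [I-1,I-2,II-1,II-2,II-3,III-1]: 45 consistent

II-3 ∈ {Ll TT, Ll Tt}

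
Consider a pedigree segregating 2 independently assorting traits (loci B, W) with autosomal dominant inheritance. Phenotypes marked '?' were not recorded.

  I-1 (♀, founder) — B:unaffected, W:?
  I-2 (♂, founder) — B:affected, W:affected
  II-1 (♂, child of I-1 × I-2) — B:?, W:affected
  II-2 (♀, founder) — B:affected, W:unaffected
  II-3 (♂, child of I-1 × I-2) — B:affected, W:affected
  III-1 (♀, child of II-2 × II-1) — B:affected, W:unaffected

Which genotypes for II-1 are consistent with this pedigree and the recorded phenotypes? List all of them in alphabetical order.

B/I-1 un ·: bb
B/I-2 aff ·: Bb|BB
B/II-1 ? I-1×I-2: bb|Bb
B/II-2 aff ·: Bb|BB
B/II-3 aff I-1×I-2: Bb
B/III-1 aff II-2×II-1: Bb|BB
⇒ B over [I-1,I-2,II-1,II-2,II-3,III-1]: 10 consistent
W/I-1 ? ·: ww|Ww|WW
W/I-2 aff ·: Ww|WW
W/II-1 aff I-1×I-2: Ww
W/II-2 un ·: ww
W/II-3 aff I-1×I-2: Ww|WW
W/III-1 un II-2×II-1: ww
⇒ W over [I-1,I-2,II-1,II-2,II-3,III-1]: 8 consistent

II-1 ∈ {Bb Ww, bb Ww}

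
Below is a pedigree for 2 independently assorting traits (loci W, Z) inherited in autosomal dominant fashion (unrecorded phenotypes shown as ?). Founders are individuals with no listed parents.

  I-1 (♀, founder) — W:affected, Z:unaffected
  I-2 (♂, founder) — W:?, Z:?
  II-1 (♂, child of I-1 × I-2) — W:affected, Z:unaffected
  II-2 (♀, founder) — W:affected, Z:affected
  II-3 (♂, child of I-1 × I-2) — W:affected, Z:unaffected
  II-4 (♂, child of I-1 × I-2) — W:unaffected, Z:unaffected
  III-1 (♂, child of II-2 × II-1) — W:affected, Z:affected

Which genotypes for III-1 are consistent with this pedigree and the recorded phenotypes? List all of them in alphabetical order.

III-1 ∈ {WW Zz, Ww Zz}

W/I-1 aff ·: Ww
W/I-2 ? ·: ww|Ww
W/II-1 aff I-1×I-2: Ww|WW
W/II-2 aff ·: Ww|WW
W/II-3 aff I-1×I-2: Ww|WW
W/II-4 un I-1×I-2: ww
W/III-1 aff II-2×II-1: Ww|WW
⇒ W over [I-1,I-2,II-1,II-2,II-3,II-4,III-1]: 18 consistent
Z/I-1 un ·: zz
Z/I-2 ? ·: zz|Zz
Z/II-1 un I-1×I-2: zz
Z/II-2 aff ·: Zz|ZZ
Z/II-3 un I-1×I-2: zz
Z/II-4 un I-1×I-2: zz
Z/III-1 aff II-2×II-1: Zz
⇒ Z over [I-1,I-2,II-1,II-2,II-3,II-4,III-1]: 4 consistent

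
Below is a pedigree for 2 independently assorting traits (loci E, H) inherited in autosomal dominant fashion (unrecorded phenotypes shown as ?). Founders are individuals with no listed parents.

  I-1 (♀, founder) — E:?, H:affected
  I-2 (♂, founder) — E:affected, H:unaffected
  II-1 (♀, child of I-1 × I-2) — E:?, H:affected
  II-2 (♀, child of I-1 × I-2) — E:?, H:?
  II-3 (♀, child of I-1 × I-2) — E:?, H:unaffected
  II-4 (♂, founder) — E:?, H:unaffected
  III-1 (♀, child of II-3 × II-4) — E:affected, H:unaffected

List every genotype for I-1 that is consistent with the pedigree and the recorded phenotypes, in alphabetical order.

E/I-1 ? ·: ee|Ee|EE
E/I-2 aff ·: Ee|EE
E/II-1 ? I-1×I-2: ee|Ee|EE
E/II-2 ? I-1×I-2: ee|Ee|EE
E/II-3 ? I-1×I-2: ee|Ee|EE
E/II-4 ? ·: ee|Ee|EE
E/III-1 aff II-3×II-4: Ee|EE
⇒ E over [I-1,I-2,II-1,II-2,II-3,II-4,III-1]: 208 consistent
H/I-1 aff ·: Hh
H/I-2 un ·: hh
H/II-1 aff I-1×I-2: Hh
H/II-2 ? I-1×I-2: hh|Hh
H/II-3 un I-1×I-2: hh
H/II-4 un ·: hh
H/III-1 un II-3×II-4: hh
⇒ H over [I-1,I-2,II-1,II-2,II-3,II-4,III-1]: 2 consistent

I-1 ∈ {EE Hh, Ee Hh, ee Hh}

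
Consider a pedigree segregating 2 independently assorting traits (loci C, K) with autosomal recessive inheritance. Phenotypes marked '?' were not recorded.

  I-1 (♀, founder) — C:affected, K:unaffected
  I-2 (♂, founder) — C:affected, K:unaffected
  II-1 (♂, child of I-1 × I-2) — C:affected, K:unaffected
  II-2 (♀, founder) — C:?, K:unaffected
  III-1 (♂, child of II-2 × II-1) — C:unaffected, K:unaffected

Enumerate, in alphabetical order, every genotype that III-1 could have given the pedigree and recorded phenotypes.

C/I-1 aff ·: cc
C/I-2 aff ·: cc
C/II-1 aff I-1×I-2: cc
C/II-2 ? ·: CC|Cc
C/III-1 un II-2×II-1: Cc
⇒ C over [I-1,I-2,II-1,II-2,III-1]: 2 consistent
K/I-1 un ·: KK|Kk
K/I-2 un ·: KK|Kk
K/II-1 un I-1×I-2: KK|Kk
K/II-2 un ·: KK|Kk
K/III-1 un II-2×II-1: KK|Kk
⇒ K over [I-1,I-2,II-1,II-2,III-1]: 24 consistent

III-1 ∈ {Cc KK, Cc Kk}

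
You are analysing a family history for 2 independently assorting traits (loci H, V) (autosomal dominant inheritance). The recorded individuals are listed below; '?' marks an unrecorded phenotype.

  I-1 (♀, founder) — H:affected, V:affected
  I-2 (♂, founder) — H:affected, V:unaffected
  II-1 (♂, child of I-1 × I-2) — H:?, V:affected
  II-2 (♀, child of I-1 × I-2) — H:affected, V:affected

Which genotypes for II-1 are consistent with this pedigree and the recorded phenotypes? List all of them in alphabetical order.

H/I-1 aff ·: Hh|HH
H/I-2 aff ·: Hh|HH
H/II-1 ? I-1×I-2: hh|Hh|HH
H/II-2 aff I-1×I-2: Hh|HH
⇒ H over [I-1,I-2,II-1,II-2]: 15 consistent
V/I-1 aff ·: Vv|VV
V/I-2 un ·: vv
V/II-1 aff I-1×I-2: Vv
V/II-2 aff I-1×I-2: Vv
⇒ V over [I-1,I-2,II-1,II-2]: 2 consistent

II-1 ∈ {HH Vv, Hh Vv, hh Vv}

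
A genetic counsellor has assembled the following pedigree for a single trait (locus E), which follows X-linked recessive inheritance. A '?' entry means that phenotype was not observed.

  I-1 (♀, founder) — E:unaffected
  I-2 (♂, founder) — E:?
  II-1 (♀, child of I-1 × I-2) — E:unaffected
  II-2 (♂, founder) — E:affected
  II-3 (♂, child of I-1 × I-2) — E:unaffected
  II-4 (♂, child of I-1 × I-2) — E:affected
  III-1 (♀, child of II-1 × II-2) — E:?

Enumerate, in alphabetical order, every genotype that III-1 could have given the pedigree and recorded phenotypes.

E/I-1 un ·: X^EX^e
E/I-2 ? ·: X^EY|X^eY
E/II-1 un I-1×I-2: X^EX^E|X^EX^e
E/II-2 aff ·: X^eY
E/II-3 un I-1×I-2: X^EY
E/II-4 aff I-1×I-2: X^eY
E/III-1 ? II-1×II-2: X^EX^e|X^eX^e
⇒ E over [I-1,I-2,II-1,II-2,II-3,II-4,III-1]: 5 consistent

III-1 ∈ {X^EX^e, X^eX^e}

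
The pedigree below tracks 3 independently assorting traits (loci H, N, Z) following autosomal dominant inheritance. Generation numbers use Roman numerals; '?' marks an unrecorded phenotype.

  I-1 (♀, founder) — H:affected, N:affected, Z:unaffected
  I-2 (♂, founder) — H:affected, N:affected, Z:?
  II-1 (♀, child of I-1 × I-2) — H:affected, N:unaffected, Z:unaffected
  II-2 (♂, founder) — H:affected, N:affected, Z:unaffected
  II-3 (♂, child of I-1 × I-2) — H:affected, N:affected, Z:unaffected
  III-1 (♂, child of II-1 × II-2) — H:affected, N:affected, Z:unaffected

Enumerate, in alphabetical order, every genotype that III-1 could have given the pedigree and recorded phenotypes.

H/I-1 aff ·: Hh|HH
H/I-2 aff ·: Hh|HH
H/II-1 aff I-1×I-2: Hh|HH
H/II-2 aff ·: Hh|HH
H/II-3 aff I-1×I-2: Hh|HH
H/III-1 aff II-1×II-2: Hh|HH
⇒ H over [I-1,I-2,II-1,II-2,II-3,III-1]: 45 consistent
N/I-1 aff ·: Nn
N/I-2 aff ·: Nn
N/II-1 un I-1×I-2: nn
N/II-2 aff ·: Nn|NN
N/II-3 aff I-1×I-2: Nn|NN
N/III-1 aff II-1×II-2: Nn
⇒ N over [I-1,I-2,II-1,II-2,II-3,III-1]: 4 consistent
Z/I-1 un ·: zz
Z/I-2 ? ·: zz|Zz
Z/II-1 un I-1×I-2: zz
Z/II-2 un ·: zz
Z/II-3 un I-1×I-2: zz
Z/III-1 un II-1×II-2: zz
⇒ Z over [I-1,I-2,II-1,II-2,II-3,III-1]: 2 consistent

III-1 ∈ {HH Nn zz, Hh Nn zz}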